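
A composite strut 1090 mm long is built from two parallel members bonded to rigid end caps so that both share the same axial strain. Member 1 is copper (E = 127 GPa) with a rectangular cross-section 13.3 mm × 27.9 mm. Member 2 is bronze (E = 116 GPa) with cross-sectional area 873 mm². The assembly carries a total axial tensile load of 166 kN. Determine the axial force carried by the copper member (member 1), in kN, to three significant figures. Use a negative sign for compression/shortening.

52.7 kN

A_1 = 371.1 mm².
Equal strain + equilibrium ⇒ each member carries load in proportion to AE: A₁E₁ = 47130000 N, A₂E₂ = 101300000 N, ΣAE = 148400000 N.
F₁ = P·A₁E₁/ΣAE = 166000·47130000/148400000 = 52720 N.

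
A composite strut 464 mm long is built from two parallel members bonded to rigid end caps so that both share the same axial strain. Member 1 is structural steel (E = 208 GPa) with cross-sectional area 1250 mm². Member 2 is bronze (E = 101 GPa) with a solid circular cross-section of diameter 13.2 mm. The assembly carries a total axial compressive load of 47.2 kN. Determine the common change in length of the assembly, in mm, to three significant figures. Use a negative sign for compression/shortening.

-0.0800 mm

A_2 = 136.8 mm².
Equal strain + equilibrium ⇒ each member carries load in proportion to AE: A₁E₁ = 260000000 N, A₂E₂ = 13820000 N, ΣAE = 273800000 N.
δ = PL/ΣAE = -47200·464/273800000 = -0.07998 mm.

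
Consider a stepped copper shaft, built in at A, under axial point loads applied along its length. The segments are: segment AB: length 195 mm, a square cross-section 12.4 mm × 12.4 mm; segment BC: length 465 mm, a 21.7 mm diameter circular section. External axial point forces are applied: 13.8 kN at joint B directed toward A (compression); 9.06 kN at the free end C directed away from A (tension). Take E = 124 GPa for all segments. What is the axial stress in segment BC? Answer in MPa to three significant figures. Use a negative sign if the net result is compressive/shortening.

24.5 MPa

Internal axial forces (sectioning from the free end, tension +): N_BC = 9.06 kN, N_AB = -4.74 kN.
A_BC = 369.8 mm².
σ_BC = N_BC/A_BC = 9060/369.8 = 24.5 MPa.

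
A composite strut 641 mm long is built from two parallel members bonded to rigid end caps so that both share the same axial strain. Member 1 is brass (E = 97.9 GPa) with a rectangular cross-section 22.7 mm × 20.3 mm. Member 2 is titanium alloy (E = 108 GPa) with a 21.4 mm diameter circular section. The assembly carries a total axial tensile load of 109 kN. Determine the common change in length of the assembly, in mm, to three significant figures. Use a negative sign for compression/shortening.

0.832 mm

A_1 = 460.8 mm².
A_2 = 359.7 mm².
Equal strain + equilibrium ⇒ each member carries load in proportion to AE: A₁E₁ = 45110000 N, A₂E₂ = 38850000 N, ΣAE = 83960000 N.
δ = PL/ΣAE = 109000·641/83960000 = 0.8322 mm.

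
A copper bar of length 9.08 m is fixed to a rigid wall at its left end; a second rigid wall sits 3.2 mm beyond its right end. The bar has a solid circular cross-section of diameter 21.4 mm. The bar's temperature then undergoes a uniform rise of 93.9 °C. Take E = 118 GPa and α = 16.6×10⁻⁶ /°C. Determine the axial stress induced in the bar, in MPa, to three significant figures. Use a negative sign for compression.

-142 MPa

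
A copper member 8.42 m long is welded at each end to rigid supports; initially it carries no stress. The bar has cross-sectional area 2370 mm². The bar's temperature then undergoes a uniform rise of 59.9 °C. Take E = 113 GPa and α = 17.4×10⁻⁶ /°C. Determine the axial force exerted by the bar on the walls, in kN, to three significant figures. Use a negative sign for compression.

Free thermal expansion αLΔT = 17.4e-6 · 8420 · 59.9 = 8.776 mm.
The walls impose strain ε = −(8.776)/8420 = -1.0423e-03; σ = Eε = 113000 · -1.0423e-03 = -117.8 MPa.
Wall reaction R = σ·A = -117.8·2370 = -279100 N = -279.1 kN.

-279 kN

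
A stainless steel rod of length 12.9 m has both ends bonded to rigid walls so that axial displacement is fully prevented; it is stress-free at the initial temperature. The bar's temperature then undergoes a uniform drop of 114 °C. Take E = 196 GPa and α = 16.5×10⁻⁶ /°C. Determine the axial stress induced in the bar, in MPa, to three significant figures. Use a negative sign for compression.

Free thermal expansion αLΔT = 16.5e-6 · 12900 · -114 = -24.26 mm.
The walls impose strain ε = −(-24.26)/12900 = 1.8810e-03; σ = Eε = 196000 · 1.8810e-03 = 368.7 MPa.

369 MPa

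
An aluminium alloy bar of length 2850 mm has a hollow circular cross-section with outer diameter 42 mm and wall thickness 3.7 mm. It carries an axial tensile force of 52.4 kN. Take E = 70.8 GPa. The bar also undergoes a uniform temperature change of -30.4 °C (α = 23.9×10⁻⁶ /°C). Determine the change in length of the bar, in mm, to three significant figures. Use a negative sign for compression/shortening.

2.67 mm

A = 445.2 mm².
δ_mech = NL/(AE) = 52400·2850/(445.2·70800) = 4.738 mm.
δ_thermal = αLΔT = 23.9e-6·2850·-30.4 = -2.071 mm.
δ = δ_mech + δ_thermal = 2.667 mm.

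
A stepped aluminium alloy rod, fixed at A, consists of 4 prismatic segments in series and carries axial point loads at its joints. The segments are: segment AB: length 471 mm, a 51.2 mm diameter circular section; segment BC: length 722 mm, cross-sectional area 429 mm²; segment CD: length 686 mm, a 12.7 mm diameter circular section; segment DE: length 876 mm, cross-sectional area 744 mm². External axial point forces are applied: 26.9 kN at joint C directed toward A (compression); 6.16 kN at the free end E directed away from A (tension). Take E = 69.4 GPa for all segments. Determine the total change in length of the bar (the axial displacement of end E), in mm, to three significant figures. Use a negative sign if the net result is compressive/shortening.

0.0139 mm

Internal axial forces (sectioning from the free end, tension +): N_DE = 6.16 kN, N_CD = 6.16 kN, N_BC = -20.74 kN, N_AB = -20.74 kN.
A_AB = 2059 mm².
A_CD = 126.7 mm².
δ_AB = -20740·471/(2059·69400) = -0.06837 mm
δ_BC = -20740·722/(429·69400) = -0.503 mm
δ_CD = 6160·686/(126.7·69400) = 0.4807 mm
δ_DE = 6160·876/(744·69400) = 0.1045 mm
δ = Σδ_i = 0.01386 mm.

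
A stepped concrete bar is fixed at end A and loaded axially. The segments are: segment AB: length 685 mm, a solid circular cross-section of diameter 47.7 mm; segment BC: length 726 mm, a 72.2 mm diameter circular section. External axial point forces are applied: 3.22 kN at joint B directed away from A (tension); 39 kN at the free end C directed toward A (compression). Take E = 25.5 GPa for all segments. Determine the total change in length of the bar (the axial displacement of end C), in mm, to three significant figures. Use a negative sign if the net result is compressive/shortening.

-0.809 mm

Internal axial forces (sectioning from the free end, tension +): N_BC = -39 kN, N_AB = -35.78 kN.
A_AB = 1787 mm².
A_BC = 4094 mm².
δ_AB = -35780·685/(1787·25500) = -0.5379 mm
δ_BC = -39000·726/(4094·25500) = -0.2712 mm
δ = Σδ_i = -0.8091 mm.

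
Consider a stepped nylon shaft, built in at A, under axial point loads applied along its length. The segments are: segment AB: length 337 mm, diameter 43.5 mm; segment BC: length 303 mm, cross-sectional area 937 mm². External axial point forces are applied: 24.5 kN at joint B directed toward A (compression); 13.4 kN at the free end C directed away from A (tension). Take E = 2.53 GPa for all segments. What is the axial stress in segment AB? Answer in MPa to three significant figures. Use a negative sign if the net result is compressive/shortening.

Internal axial forces (sectioning from the free end, tension +): N_BC = 13.4 kN, N_AB = -11.1 kN.
A_AB = 1486 mm².
σ_AB = N_AB/A_AB = -11100/1486 = -7.469 MPa.

-7.47 MPa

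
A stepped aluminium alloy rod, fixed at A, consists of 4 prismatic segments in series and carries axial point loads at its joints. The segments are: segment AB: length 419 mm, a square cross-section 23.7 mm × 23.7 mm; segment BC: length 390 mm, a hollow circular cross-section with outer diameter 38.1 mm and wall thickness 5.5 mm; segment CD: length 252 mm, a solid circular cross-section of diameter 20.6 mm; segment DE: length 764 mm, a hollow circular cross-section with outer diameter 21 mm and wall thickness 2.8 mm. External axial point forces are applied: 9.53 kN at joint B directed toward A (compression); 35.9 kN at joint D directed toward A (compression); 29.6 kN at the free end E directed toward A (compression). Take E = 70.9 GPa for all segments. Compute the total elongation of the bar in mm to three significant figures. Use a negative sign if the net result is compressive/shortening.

Internal axial forces (sectioning from the free end, tension +): N_DE = -29.6 kN, N_CD = -65.5 kN, N_BC = -65.5 kN, N_AB = -75.03 kN.
A_AB = 561.7 mm².
A_BC = 563.3 mm².
A_CD = 333.3 mm².
A_DE = 160.1 mm².
δ_AB = -75030·419/(561.7·70900) = -0.7894 mm
δ_BC = -65500·390/(563.3·70900) = -0.6396 mm
δ_CD = -65500·252/(333.3·70900) = -0.6985 mm
δ_DE = -29600·764/(160.1·70900) = -1.992 mm
δ = Σδ_i = -4.12 mm.

-4.12 mm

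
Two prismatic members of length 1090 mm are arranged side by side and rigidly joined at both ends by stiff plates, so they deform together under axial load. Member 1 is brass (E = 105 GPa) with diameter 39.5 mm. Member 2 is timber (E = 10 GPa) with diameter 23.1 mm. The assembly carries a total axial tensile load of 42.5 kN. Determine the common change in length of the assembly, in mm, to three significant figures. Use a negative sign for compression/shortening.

A_1 = 1225 mm².
A_2 = 419.1 mm².
Equal strain + equilibrium ⇒ each member carries load in proportion to AE: A₁E₁ = 128700000 N, A₂E₂ = 4191000 N, ΣAE = 132900000 N.
δ = PL/ΣAE = 42500·1090/132900000 = 0.3487 mm.

0.349 mm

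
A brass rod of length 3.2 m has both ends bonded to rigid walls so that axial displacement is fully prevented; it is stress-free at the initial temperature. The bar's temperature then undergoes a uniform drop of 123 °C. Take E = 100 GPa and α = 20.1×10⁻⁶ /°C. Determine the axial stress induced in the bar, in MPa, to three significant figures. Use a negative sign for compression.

Free thermal expansion αLΔT = 20.1e-6 · 3200 · -123 = -7.911 mm.
The walls impose strain ε = −(-7.911)/3200 = 2.4723e-03; σ = Eε = 100000 · 2.4723e-03 = 247.2 MPa.

247 MPa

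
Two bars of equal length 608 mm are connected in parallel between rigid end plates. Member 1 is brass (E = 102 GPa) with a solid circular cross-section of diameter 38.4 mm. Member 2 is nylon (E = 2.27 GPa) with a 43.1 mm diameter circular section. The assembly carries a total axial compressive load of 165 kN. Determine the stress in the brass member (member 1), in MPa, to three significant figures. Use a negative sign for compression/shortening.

-139 MPa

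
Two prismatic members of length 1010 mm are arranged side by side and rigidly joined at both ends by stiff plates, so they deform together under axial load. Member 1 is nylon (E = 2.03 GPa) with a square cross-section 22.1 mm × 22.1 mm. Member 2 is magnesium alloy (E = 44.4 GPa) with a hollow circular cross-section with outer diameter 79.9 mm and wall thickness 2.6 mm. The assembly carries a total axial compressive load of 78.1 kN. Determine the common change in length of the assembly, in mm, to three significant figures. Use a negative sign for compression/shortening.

-2.72 mm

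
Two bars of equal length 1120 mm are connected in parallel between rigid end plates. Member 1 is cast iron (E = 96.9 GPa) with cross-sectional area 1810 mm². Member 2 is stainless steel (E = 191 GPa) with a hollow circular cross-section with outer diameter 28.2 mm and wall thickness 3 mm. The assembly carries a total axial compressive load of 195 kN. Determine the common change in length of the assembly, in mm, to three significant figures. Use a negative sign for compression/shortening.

A_2 = 237.5 mm².
Equal strain + equilibrium ⇒ each member carries load in proportion to AE: A₁E₁ = 175400000 N, A₂E₂ = 45360000 N, ΣAE = 220800000 N.
δ = PL/ΣAE = -195000·1120/220800000 = -0.9893 mm.

-0.989 mm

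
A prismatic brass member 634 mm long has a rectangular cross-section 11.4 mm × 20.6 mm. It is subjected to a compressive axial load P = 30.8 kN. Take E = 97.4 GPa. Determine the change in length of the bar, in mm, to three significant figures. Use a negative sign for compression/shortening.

A = 234.8 mm².
δ_mech = NL/(AE) = -30800·634/(234.8·97400) = -0.8537 mm.

-0.854 mm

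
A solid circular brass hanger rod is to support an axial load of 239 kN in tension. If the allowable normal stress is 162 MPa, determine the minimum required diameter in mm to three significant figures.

Required area A ≥ P/σ_allow = 239000/162 = 1475 mm².
For a solid circular section, d ≥ √(4A/π) = 43.34 mm.

43.3 mm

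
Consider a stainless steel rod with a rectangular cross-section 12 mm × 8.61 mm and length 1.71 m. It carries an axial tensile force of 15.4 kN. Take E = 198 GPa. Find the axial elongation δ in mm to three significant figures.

1.29 mm

A = 103.3 mm².
δ_mech = NL/(AE) = 15400·1710/(103.3·198000) = 1.287 mm.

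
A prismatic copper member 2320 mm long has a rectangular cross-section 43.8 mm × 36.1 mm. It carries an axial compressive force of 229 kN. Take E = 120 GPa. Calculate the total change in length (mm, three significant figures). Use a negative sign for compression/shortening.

A = 1581 mm².
δ_mech = NL/(AE) = -229000·2320/(1581·120000) = -2.8 mm.

-2.80 mm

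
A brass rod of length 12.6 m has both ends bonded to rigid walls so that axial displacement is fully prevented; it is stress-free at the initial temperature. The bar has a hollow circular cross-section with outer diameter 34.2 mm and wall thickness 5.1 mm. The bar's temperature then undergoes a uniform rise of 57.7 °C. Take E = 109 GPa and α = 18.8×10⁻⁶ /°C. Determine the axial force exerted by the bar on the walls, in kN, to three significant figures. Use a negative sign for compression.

-55.1 kN

Free thermal expansion αLΔT = 18.8e-6 · 12600 · 57.7 = 13.67 mm.
The walls impose strain ε = −(13.67)/12600 = -1.0848e-03; σ = Eε = 109000 · -1.0848e-03 = -118.2 MPa.
Wall reaction R = σ·A = -118.2·466.2 = -55130 N = -55.13 kN.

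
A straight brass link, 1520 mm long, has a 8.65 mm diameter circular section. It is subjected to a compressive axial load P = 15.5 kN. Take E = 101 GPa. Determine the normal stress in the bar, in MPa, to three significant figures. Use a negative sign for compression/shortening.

A = 58.77 mm².
σ = N/A = -15500/58.77 = -263.8 MPa.

-264 MPa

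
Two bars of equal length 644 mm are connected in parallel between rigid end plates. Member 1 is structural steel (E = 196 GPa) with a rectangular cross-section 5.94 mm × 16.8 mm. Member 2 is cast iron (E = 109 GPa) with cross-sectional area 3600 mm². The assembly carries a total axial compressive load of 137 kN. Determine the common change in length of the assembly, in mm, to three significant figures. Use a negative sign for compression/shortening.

A_1 = 99.79 mm².
Equal strain + equilibrium ⇒ each member carries load in proportion to AE: A₁E₁ = 19560000 N, A₂E₂ = 392400000 N, ΣAE = 412000000 N.
δ = PL/ΣAE = -137000·644/412000000 = -0.2142 mm.

-0.214 mm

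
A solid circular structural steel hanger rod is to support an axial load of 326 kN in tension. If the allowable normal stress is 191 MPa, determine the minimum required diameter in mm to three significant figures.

Required area A ≥ P/σ_allow = 326000/191 = 1707 mm².
For a solid circular section, d ≥ √(4A/π) = 46.62 mm.

46.6 mm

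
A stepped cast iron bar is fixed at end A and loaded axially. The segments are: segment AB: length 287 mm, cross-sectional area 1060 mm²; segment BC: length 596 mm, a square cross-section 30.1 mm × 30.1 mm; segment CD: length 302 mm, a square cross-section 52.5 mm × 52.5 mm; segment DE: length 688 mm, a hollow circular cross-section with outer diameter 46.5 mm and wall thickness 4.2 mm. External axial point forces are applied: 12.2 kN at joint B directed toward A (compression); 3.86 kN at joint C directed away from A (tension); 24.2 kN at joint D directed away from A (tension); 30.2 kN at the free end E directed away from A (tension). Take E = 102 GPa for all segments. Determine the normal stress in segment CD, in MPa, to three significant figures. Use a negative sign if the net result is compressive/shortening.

19.7 MPa

Internal axial forces (sectioning from the free end, tension +): N_DE = 30.2 kN, N_CD = 54.4 kN, N_BC = 58.26 kN, N_AB = 46.06 kN.
A_CD = 2756 mm².
σ_CD = N_CD/A_CD = 54400/2756 = 19.74 MPa.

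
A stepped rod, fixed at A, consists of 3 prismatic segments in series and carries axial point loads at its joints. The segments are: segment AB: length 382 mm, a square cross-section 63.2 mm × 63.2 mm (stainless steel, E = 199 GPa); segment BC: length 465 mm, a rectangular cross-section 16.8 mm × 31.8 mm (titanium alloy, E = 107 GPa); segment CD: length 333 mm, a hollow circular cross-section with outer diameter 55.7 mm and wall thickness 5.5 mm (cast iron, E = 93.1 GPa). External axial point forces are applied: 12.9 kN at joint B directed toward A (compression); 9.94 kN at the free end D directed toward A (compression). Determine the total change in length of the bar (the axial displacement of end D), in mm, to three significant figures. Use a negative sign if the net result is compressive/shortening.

-0.133 mm

Internal axial forces (sectioning from the free end, tension +): N_CD = -9.94 kN, N_BC = -9.94 kN, N_AB = -22.84 kN.
A_AB = 3994 mm².
A_BC = 534.2 mm².
A_CD = 867.4 mm².
δ_AB = -22840·382/(3994·199000) = -0.01098 mm
δ_BC = -9940·465/(534.2·107000) = -0.08086 mm
δ_CD = -9940·333/(867.4·93100) = -0.04099 mm
δ = Σδ_i = -0.1328 mm.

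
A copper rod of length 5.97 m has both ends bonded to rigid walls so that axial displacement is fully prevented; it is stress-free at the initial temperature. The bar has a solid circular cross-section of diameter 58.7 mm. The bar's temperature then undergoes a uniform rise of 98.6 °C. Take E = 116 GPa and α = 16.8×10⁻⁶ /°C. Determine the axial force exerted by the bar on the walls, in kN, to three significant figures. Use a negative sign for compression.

-520 kN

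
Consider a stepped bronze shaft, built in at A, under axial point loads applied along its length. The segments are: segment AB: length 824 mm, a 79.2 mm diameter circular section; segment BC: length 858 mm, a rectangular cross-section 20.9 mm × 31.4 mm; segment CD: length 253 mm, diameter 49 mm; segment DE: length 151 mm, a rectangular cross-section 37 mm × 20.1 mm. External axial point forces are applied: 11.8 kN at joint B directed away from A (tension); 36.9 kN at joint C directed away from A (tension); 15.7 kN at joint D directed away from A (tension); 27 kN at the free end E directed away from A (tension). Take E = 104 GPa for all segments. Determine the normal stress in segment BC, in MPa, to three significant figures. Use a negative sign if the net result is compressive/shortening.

Internal axial forces (sectioning from the free end, tension +): N_DE = 27 kN, N_CD = 42.7 kN, N_BC = 79.6 kN, N_AB = 91.4 kN.
A_BC = 656.3 mm².
σ_BC = N_BC/A_BC = 79600/656.3 = 121.3 MPa.

121 MPa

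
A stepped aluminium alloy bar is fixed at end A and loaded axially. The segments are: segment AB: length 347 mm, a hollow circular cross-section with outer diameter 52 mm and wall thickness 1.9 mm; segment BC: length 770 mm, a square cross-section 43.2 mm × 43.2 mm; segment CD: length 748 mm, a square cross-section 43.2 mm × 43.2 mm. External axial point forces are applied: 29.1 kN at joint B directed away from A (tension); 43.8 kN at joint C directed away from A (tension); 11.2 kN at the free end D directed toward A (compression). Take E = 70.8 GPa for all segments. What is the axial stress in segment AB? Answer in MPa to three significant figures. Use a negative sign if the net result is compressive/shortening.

206 MPa

Internal axial forces (sectioning from the free end, tension +): N_CD = -11.2 kN, N_BC = 32.6 kN, N_AB = 61.7 kN.
A_AB = 299 mm².
σ_AB = N_AB/A_AB = 61700/299 = 206.3 MPa.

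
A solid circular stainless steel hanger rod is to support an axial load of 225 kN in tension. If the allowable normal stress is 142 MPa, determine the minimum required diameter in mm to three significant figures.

44.9 mm

Required area A ≥ P/σ_allow = 225000/142 = 1585 mm².
For a solid circular section, d ≥ √(4A/π) = 44.92 mm.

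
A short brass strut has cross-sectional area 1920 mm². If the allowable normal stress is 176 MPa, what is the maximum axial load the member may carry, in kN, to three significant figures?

338 kN

P_max = σ_allow · A = 176 · 1920 = 337900 N = 337.9 kN.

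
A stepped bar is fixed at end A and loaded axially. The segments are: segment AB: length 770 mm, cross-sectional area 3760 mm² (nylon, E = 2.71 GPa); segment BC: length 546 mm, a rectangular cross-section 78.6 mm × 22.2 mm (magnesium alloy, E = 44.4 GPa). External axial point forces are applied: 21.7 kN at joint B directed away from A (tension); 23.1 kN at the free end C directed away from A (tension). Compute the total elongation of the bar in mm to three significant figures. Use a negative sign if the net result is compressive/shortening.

Internal axial forces (sectioning from the free end, tension +): N_BC = 23.1 kN, N_AB = 44.8 kN.
A_BC = 1745 mm².
δ_AB = 44800·770/(3760·2710) = 3.385 mm
δ_BC = 23100·546/(1745·44400) = 0.1628 mm
δ = Σδ_i = 3.548 mm.

3.55 mm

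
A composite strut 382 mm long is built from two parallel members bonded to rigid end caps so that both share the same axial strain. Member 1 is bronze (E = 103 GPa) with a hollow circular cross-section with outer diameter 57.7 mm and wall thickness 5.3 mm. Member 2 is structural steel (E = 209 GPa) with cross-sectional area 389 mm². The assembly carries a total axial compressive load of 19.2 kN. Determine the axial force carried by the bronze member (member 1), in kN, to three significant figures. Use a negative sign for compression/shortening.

-10.1 kN

A_1 = 872.5 mm².
Equal strain + equilibrium ⇒ each member carries load in proportion to AE: A₁E₁ = 89870000 N, A₂E₂ = 81300000 N, ΣAE = 171200000 N.
F₁ = P·A₁E₁/ΣAE = -19200·89870000/171200000 = -10080 N.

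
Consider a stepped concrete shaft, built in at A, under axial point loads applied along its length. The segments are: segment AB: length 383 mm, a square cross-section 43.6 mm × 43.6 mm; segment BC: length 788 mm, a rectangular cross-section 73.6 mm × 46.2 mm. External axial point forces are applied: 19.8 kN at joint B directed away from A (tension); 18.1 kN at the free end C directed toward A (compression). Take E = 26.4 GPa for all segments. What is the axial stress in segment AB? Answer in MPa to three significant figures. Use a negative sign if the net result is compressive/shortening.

Internal axial forces (sectioning from the free end, tension +): N_BC = -18.1 kN, N_AB = 1.7 kN.
A_AB = 1901 mm².
σ_AB = N_AB/A_AB = 1700/1901 = 0.8943 MPa.

0.894 MPa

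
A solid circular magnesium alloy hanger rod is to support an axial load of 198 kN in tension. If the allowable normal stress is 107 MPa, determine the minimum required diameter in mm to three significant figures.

Required area A ≥ P/σ_allow = 198000/107 = 1850 mm².
For a solid circular section, d ≥ √(4A/π) = 48.54 mm.

48.5 mm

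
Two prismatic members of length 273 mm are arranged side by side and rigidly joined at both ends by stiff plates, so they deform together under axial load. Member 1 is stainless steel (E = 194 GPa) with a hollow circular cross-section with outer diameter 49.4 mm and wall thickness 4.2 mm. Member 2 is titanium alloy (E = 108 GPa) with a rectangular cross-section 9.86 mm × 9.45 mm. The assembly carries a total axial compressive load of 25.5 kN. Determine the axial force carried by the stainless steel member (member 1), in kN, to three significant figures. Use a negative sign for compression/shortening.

A_1 = 596.4 mm².
A_2 = 93.18 mm².
Equal strain + equilibrium ⇒ each member carries load in proportion to AE: A₁E₁ = 115700000 N, A₂E₂ = 10060000 N, ΣAE = 125800000 N.
F₁ = P·A₁E₁/ΣAE = -25500·115700000/125800000 = -23460 N.

-23.5 kN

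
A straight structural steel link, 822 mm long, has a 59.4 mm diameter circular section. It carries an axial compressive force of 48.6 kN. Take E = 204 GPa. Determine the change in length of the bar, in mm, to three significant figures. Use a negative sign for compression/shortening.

A = 2771 mm².
δ_mech = NL/(AE) = -48600·822/(2771·204000) = -0.07067 mm.

-0.0707 mm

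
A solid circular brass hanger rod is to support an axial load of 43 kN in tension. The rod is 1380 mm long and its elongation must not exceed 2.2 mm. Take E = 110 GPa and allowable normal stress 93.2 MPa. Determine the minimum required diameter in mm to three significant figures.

24.2 mm

Required area A ≥ P/σ_allow = 43000/93.2 = 461.4 mm².
For a solid circular section, d ≥ √(4A/π) = 24.24 mm.
Elongation limit: A ≥ PL/(Eδ_allow) = 43000·1380/(110000·2.2) = 245.2 mm² ⇒ d ≥ 17.67 mm.
The stress limit governs.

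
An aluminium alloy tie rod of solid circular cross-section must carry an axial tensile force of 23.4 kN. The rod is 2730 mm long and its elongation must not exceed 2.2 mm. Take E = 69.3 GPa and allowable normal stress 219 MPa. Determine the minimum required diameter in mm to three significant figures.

Required area A ≥ P/σ_allow = 23400/219 = 106.8 mm².
For a solid circular section, d ≥ √(4A/π) = 11.66 mm.
Elongation limit: A ≥ PL/(Eδ_allow) = 23400·2730/(69300·2.2) = 419 mm² ⇒ d ≥ 23.1 mm.
The elongation limit governs.

23.1 mm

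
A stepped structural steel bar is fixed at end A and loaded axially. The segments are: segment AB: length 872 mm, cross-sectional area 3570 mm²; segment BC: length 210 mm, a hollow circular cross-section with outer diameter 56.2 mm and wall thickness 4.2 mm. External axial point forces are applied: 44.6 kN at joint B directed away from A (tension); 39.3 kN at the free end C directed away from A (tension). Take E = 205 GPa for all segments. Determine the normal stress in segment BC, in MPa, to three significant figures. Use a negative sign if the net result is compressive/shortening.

57.3 MPa

Internal axial forces (sectioning from the free end, tension +): N_BC = 39.3 kN, N_AB = 83.9 kN.
A_BC = 686.1 mm².
σ_BC = N_BC/A_BC = 39300/686.1 = 57.28 MPa.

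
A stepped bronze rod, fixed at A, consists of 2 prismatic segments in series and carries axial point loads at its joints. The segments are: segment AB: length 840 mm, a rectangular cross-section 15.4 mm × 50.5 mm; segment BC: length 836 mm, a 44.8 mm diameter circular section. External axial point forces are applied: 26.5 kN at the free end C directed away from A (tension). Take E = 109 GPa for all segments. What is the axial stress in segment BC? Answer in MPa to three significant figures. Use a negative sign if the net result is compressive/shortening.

16.8 MPa

Internal axial forces (sectioning from the free end, tension +): N_BC = 26.5 kN, N_AB = 26.5 kN.
A_BC = 1576 mm².
σ_BC = N_BC/A_BC = 26500/1576 = 16.81 MPa.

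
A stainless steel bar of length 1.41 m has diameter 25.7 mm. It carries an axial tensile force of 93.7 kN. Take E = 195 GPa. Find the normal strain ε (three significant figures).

9.26e-04

A = 518.7 mm².
σ = N/A = 180.6 MPa; ε = σ/E = 180.6/195000 = 9.263e-04.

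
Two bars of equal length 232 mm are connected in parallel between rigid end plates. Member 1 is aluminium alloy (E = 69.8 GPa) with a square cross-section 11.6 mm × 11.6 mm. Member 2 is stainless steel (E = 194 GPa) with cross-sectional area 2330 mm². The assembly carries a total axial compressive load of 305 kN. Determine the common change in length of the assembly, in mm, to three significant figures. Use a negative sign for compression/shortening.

A_1 = 134.6 mm².
Equal strain + equilibrium ⇒ each member carries load in proportion to AE: A₁E₁ = 9392000 N, A₂E₂ = 452000000 N, ΣAE = 461400000 N.
δ = PL/ΣAE = -305000·232/461400000 = -0.1534 mm.

-0.153 mm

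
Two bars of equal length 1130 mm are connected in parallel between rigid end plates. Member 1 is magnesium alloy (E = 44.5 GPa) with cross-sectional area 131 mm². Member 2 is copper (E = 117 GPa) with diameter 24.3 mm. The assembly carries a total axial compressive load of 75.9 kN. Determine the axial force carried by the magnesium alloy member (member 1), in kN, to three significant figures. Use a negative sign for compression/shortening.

-7.36 kN

A_2 = 463.8 mm².
Equal strain + equilibrium ⇒ each member carries load in proportion to AE: A₁E₁ = 5830000 N, A₂E₂ = 54260000 N, ΣAE = 60090000 N.
F₁ = P·A₁E₁/ΣAE = -75900·5830000/60090000 = -7363 N.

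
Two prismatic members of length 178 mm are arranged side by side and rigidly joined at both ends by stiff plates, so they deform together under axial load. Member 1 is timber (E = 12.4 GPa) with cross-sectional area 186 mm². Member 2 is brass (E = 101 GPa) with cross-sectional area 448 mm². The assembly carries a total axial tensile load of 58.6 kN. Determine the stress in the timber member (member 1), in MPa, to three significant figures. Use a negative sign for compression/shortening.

15.3 MPa

Equal strain + equilibrium ⇒ each member carries load in proportion to AE: A₁E₁ = 2306000 N, A₂E₂ = 45250000 N, ΣAE = 47550000 N.
σ₁ = P·E₁/ΣAE = 58600·12400/47550000 = 15.28 MPa.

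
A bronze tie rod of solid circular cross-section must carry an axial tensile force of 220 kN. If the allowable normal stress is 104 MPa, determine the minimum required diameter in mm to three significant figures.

Required area A ≥ P/σ_allow = 220000/104 = 2115 mm².
For a solid circular section, d ≥ √(4A/π) = 51.9 mm.

51.9 mm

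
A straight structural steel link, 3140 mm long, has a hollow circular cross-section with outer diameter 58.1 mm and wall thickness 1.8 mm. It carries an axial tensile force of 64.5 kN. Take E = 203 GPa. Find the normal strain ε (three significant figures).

A = 318.4 mm².
σ = N/A = 202.6 MPa; ε = σ/E = 202.6/203000 = 9.980e-04.

9.98e-04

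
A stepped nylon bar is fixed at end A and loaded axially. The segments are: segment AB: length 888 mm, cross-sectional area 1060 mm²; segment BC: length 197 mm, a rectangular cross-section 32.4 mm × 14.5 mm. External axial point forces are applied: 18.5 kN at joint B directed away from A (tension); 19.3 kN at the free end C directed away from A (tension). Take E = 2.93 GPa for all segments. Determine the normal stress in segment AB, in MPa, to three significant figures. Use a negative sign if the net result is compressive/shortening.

35.7 MPa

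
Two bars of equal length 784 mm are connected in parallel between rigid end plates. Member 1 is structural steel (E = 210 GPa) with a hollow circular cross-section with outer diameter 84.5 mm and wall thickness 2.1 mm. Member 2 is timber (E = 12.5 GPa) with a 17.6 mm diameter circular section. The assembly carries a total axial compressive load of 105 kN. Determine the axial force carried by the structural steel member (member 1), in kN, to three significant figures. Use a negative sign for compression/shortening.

-102 kN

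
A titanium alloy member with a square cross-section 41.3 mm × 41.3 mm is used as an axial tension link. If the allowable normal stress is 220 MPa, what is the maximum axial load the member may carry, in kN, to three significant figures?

375 kN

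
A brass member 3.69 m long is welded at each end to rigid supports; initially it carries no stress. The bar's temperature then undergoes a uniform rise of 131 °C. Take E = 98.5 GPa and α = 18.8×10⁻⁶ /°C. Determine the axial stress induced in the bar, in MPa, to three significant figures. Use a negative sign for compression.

Free thermal expansion αLΔT = 18.8e-6 · 3690 · 131 = 9.088 mm.
The walls impose strain ε = −(9.088)/3690 = -2.4628e-03; σ = Eε = 98500 · -2.4628e-03 = -242.6 MPa.

-243 MPa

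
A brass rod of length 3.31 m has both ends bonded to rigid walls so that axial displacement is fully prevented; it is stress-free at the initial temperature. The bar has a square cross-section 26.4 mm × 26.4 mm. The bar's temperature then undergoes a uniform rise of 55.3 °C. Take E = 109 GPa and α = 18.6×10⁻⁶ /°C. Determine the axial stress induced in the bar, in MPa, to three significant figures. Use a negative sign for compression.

Free thermal expansion αLΔT = 18.6e-6 · 3310 · 55.3 = 3.405 mm.
The walls impose strain ε = −(3.405)/3310 = -1.0286e-03; σ = Eε = 109000 · -1.0286e-03 = -112.1 MPa.

-112 MPa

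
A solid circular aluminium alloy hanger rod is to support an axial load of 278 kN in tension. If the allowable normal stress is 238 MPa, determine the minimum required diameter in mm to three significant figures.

38.6 mm

Required area A ≥ P/σ_allow = 278000/238 = 1168 mm².
For a solid circular section, d ≥ √(4A/π) = 38.56 mm.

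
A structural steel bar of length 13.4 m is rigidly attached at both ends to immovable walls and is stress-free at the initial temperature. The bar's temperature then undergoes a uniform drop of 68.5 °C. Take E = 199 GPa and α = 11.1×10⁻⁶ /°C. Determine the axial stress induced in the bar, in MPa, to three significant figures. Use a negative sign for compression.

Free thermal expansion αLΔT = 11.1e-6 · 13400 · -68.5 = -10.19 mm.
The walls impose strain ε = −(-10.19)/13400 = 7.6035e-04; σ = Eε = 199000 · 7.6035e-04 = 151.3 MPa.

151 MPa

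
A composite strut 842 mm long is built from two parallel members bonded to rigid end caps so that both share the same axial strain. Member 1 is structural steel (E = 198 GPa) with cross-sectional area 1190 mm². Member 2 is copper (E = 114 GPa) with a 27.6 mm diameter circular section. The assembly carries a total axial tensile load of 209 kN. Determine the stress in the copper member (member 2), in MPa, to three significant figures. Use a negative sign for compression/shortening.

A_2 = 598.3 mm².
Equal strain + equilibrium ⇒ each member carries load in proportion to AE: A₁E₁ = 235600000 N, A₂E₂ = 68200000 N, ΣAE = 303800000 N.
σ₂ = P·E₂/ΣAE = 209000·114000/303800000 = 78.42 MPa.

78.4 MPa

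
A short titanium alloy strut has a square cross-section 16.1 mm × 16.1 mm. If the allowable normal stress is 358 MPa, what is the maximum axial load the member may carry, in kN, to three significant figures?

92.8 kN

A = 259.2 mm².
P_max = σ_allow · A = 358 · 259.2 = 92800 N = 92.8 kN.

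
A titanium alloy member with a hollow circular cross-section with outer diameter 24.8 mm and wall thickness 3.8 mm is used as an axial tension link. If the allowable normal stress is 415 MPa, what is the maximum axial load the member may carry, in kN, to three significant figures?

104 kN

A = 250.7 mm².
P_max = σ_allow · A = 415 · 250.7 = 104000 N = 104 kN.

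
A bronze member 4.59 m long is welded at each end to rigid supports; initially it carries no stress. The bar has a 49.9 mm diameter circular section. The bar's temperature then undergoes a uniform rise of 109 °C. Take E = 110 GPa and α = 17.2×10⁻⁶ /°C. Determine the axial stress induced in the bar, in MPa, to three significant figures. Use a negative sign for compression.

Free thermal expansion αLΔT = 17.2e-6 · 4590 · 109 = 8.605 mm.
The walls impose strain ε = −(8.605)/4590 = -1.8748e-03; σ = Eε = 110000 · -1.8748e-03 = -206.2 MPa.

-206 MPa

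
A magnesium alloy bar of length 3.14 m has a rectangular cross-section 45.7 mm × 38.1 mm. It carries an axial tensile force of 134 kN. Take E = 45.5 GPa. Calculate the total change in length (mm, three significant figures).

5.31 mm

A = 1741 mm².
δ_mech = NL/(AE) = 134000·3140/(1741·45500) = 5.311 mm.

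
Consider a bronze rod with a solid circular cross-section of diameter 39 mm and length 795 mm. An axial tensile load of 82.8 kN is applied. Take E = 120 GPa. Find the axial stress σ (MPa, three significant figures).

69.3 MPa

A = 1195 mm².
σ = N/A = 82800/1195 = 69.31 MPa.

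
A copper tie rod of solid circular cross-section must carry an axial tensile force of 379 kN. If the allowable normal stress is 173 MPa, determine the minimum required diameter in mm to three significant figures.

52.8 mm

Required area A ≥ P/σ_allow = 379000/173 = 2191 mm².
For a solid circular section, d ≥ √(4A/π) = 52.81 mm.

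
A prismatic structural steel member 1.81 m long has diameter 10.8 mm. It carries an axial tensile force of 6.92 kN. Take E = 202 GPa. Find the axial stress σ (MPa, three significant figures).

75.5 MPa

A = 91.61 mm².
σ = N/A = 6920/91.61 = 75.54 MPa.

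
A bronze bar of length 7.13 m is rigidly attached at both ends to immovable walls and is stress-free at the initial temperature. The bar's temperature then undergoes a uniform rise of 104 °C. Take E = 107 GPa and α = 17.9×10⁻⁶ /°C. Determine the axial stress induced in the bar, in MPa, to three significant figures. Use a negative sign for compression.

Free thermal expansion αLΔT = 17.9e-6 · 7130 · 104 = 13.27 mm.
The walls impose strain ε = −(13.27)/7130 = -1.8616e-03; σ = Eε = 107000 · -1.8616e-03 = -199.2 MPa.

-199 MPa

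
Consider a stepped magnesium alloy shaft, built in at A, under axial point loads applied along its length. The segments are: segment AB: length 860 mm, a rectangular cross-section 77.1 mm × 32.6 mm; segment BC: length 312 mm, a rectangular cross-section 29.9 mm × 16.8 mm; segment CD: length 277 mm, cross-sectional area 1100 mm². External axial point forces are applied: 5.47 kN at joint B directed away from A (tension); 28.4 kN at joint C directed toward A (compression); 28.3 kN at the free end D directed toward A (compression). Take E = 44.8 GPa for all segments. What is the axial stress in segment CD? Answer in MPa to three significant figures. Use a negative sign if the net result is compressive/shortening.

Internal axial forces (sectioning from the free end, tension +): N_CD = -28.3 kN, N_BC = -56.7 kN, N_AB = -51.23 kN.
σ_CD = N_CD/A_CD = -28300/1100 = -25.73 MPa.

-25.7 MPa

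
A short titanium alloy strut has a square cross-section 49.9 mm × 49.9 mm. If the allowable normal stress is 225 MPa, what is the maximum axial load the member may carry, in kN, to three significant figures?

A = 2490 mm².
P_max = σ_allow · A = 225 · 2490 = 560300 N = 560.3 kN.

560 kN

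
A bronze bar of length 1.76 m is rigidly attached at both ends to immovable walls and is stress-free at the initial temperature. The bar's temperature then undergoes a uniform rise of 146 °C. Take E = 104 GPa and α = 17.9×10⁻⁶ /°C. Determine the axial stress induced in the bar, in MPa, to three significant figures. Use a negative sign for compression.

Free thermal expansion αLΔT = 17.9e-6 · 1760 · 146 = 4.6 mm.
The walls impose strain ε = −(4.6)/1760 = -2.6134e-03; σ = Eε = 104000 · -2.6134e-03 = -271.8 MPa.

-272 MPa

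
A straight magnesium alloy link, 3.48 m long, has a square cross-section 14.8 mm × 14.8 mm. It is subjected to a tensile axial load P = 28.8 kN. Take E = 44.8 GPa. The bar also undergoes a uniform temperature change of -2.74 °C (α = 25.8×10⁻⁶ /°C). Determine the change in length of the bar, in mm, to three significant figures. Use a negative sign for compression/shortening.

9.97 mm

A = 219 mm².
δ_mech = NL/(AE) = 28800·3480/(219·44800) = 10.21 mm.
δ_thermal = αLΔT = 25.8e-6·3480·-2.74 = -0.246 mm.
δ = δ_mech + δ_thermal = 9.967 mm.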